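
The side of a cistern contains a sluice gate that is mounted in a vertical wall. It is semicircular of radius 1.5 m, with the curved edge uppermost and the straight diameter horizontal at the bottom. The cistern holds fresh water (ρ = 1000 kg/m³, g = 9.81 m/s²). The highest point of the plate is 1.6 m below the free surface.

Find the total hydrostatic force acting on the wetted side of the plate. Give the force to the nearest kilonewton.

γ = ρg = 1000 × 9.81 = 9810 N/m³ = 9.81 kN/m³.
The centroid lies 4r/(3π) = 0.63662 m above the diameter, so r − 4r/(3π) = 1.5 − 0.63662 = 0.86338 m below the topmost point, so the centroid depth is h_c = 1.6 + 0.86338 = 2.46338 m.
A = πr²/2 = π × 1.5²/2 = 3.53429 m².
Resultant F = γ·h_c·A = 9.81 × 2.46338 × 3.53429 = 85.4088 kN.

F ≈ 85 kN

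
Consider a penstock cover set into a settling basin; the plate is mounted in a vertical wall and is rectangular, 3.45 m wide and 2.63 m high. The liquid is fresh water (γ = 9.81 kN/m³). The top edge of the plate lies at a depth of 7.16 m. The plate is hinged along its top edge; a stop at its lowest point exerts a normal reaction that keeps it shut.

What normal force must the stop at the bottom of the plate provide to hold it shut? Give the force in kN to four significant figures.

γ = 9.81 kN/m³.
The centroid lies 2.63/2 = 1.315 m below the top edge, so the centroid depth is h_c = 7.16 + 1.315 = 8.475 m.
A = 3.45 × 2.63 = 9.0735 m².
Resultant F = γ·h_c·A = 9.81 × 8.475 × 9.0735 = 754.369 kN.
I_c = b·h³/12 = 3.45 × 2.63³/12 = 5.23004 m⁴.
Centre of pressure: y_p = y_c + I_c/(y_c·A) = 8.475 + 5.23004/(8.475 × 9.0735) = 8.475 + 0.0680128 = 8.54301 m along the plane.
The resultant acts 1.315 + 0.0680128 = 1.38301 m (along the plate) below the hinge at the top edge, so the moment about the hinge is M = F × 1.38301 = 754.369 × 1.38301 = 1043.3 kN·m.
A normal force at the bottom, 2.63 m from the hinge, must supply this moment: P = 1043.3/2.63 = 396.692 kN.

P ≈ 396.7 kN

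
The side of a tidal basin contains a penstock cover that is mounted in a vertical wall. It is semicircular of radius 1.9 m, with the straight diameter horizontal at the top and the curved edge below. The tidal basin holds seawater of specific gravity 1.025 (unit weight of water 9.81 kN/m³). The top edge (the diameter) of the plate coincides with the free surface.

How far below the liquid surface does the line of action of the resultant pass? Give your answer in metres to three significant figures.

γ = 1.025 × 9.81 = 10.05525 kN/m³.
The centroid of a semicircle lies 4r/(3π) = 0.806385 m from the diameter, here below the top edge, so the centroid depth is h_c = 0.806385 m.
A = πr²/2 = π × 1.9²/2 = 5.67057 m².
Resultant F = γ·h_c·A = 10.05525 × 0.806385 × 5.67057 = 45.9793 kN.
I_c = (π/8 − 8/(9π))·r⁴ = 0.109757 × 1.9⁴ = 1.43036 m⁴.
Centre of pressure: y_p = y_c + I_c/(y_c·A) = 0.806385 + 1.43036/(0.806385 × 5.67057) = 0.806385 + 0.312807 = 1.11919 m along the plane.

h_p = 1.12 m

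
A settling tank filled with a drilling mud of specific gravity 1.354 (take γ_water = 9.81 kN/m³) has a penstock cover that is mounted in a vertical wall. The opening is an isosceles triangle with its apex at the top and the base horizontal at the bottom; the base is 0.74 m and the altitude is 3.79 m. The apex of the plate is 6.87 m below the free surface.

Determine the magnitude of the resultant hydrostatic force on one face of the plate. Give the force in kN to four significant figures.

F ≈ 175.0 kN

γ = 1.354 × 9.81 = 13.28274 kN/m³.
With the apex up, the centroid sits 2h/3 = 2 × 3.79/3 = 2.52667 m below the apex, so the centroid depth is h_c = 6.87 + 2.52667 = 9.39667 m.
A = ½ × 0.74 × 3.79 = 1.4023 m².
Resultant F = γ·h_c·A = 13.28274 × 9.39667 × 1.4023 = 175.026 kN.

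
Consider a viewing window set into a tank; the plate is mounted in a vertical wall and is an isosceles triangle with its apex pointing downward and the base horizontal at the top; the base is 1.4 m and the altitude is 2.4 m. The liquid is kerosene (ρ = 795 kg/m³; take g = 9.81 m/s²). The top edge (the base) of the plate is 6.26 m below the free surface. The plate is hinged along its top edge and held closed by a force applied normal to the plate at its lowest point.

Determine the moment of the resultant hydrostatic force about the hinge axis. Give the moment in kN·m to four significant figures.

γ = ρg = 795 × 9.81 / 1000 = 7.79895 kN/m³.
With the apex down, the centroid sits h/3 = 2.4/3 = 0.8 m below the base (the top edge), so the centroid depth is h_c = 6.26 + 0.8 = 7.06 m.
A = ½ × 1.4 × 2.4 = 1.68 m².
Resultant F = γ·h_c·A = 7.79895 × 7.06 × 1.68 = 92.5018 kN.
I_c = b·h³/36 = 1.4 × 2.4³/36 = 0.5376 m⁴.
Centre of pressure: y_p = y_c + I_c/(y_c·A) = 7.06 + 0.5376/(7.06 × 1.68) = 7.06 + 0.0453258 = 7.10533 m along the plane.
The resultant acts 0.8 + 0.0453258 = 0.845326 m (along the plate) below the hinge at the top edge, so the moment about the hinge is M = F × 0.845326 = 92.5018 × 0.845326 = 78.1942 kN·m.

M ≈ 78.19 kN·m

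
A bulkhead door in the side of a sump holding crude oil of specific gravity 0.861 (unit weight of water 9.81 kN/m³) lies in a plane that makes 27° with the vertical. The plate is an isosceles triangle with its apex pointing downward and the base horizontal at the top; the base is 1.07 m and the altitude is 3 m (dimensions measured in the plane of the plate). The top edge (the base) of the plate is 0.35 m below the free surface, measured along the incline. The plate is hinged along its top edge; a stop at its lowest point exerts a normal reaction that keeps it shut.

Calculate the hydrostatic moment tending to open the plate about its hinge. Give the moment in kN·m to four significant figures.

γ = 0.861 × 9.81 = 8.44641 kN/m³.
The plate makes 27° with the vertical, i.e. θ = 90° − 27° = 63° to the horizontal. Measuring y along the incline from the free-surface line, vertical depth h = y·sinθ with sinθ = 0.891007.
With the apex down, the centroid sits h/3 = 3/3 = 1 m below the base (the top edge), so y_c = 0.35 + 1 = 1.35 m and h_c = 1.35 × 0.891007 = 1.20286 m.
A = ½ × 1.07 × 3 = 1.605 m².
Resultant F = γ·h_c·A = 8.44641 × 1.20286 × 1.605 = 16.3066 kN.
I_c = b·h³/36 = 1.07 × 3³/36 = 0.8025 m⁴.
Centre of pressure: y_p = y_c + I_c/(y_c·A) = 1.35 + 0.8025/(1.35 × 1.605) = 1.35 + 0.37037 = 1.72037 m along the plane.
The resultant acts 1 + 0.37037 = 1.37037 m (along the plate) below the hinge at the top edge, so the moment about the hinge is M = F × 1.37037 = 16.3066 × 1.37037 = 22.3461 kN·m.

M ≈ 22.35 kN·m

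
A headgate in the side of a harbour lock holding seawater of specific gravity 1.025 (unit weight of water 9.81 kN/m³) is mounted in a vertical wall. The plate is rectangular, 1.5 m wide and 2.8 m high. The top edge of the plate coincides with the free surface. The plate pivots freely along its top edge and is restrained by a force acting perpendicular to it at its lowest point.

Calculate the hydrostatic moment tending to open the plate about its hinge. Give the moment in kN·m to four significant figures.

M ≈ 110.4 kN·m

γ = 1.025 × 9.81 = 10.05525 kN/m³.
The centroid lies 2.8/2 = 1.4 m below the top edge, so the centroid depth is h_c = 1.4 m.
A = 1.5 × 2.8 = 4.2 m².
Resultant F = γ·h_c·A = 10.05525 × 1.4 × 4.2 = 59.1249 kN.
I_c = b·h³/12 = 1.5 × 2.8³/12 = 2.744 m⁴.
Centre of pressure: y_p = y_c + I_c/(y_c·A) = 1.4 + 2.744/(1.4 × 4.2) = 1.4 + 0.466667 = 1.86667 m along the plane.
The resultant acts 1.4 + 0.466667 = 1.86667 m (along the plate) below the hinge at the top edge, so the moment about the hinge is M = F × 1.86667 = 59.1249 × 1.86667 = 110.367 kN·m.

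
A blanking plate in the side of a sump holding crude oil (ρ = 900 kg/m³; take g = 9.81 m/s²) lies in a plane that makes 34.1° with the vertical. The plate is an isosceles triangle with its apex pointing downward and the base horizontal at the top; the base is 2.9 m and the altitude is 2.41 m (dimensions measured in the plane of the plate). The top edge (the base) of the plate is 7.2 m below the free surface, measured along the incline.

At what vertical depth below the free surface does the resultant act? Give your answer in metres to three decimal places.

γ = ρg = 900 × 9.81 / 1000 = 8.829 kN/m³.
The plate makes 34.1° with the vertical, i.e. θ = 90° − 34.1° = 55.9° to the horizontal. Measuring y along the incline from the free-surface line, vertical depth h = y·sinθ with sinθ = 0.828060.
With the apex down, the centroid sits h/3 = 2.41/3 = 0.803333 m below the base (the top edge), so y_c = 7.2 + 0.803333 = 8.00333 m and h_c = 8.00333 × 0.828060 = 6.62724 m.
A = ½ × 2.9 × 2.41 = 3.4945 m².
Resultant F = γ·h_c·A = 8.829 × 6.62724 × 3.4945 = 204.47 kN.
I_c = b·h³/36 = 2.9 × 2.41³/36 = 1.12758 m⁴.
Centre of pressure: y_p = y_c + I_c/(y_c·A) = 8.00333 + 1.12758/(8.00333 × 3.4945) = 8.00333 + 0.0403173 = 8.04365 m along the plane.
Vertically, h_p = y_p·sinθ = 8.04365 × 0.828060 = 6.66062 m.

h_p = 6.661 m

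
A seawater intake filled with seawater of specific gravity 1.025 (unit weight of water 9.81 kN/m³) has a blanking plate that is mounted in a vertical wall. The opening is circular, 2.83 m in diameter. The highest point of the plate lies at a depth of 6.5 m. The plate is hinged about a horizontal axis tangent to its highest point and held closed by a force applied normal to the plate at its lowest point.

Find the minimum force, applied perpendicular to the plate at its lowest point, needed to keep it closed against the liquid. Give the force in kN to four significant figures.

γ = 1.025 × 9.81 = 10.05525 kN/m³.
The centroid is at the centre, 1.415 m below the top of the plate, so the centroid depth is h_c = 6.5 + 1.415 = 7.915 m.
A = π(1.415)² = 6.29018 m².
Resultant F = γ·h_c·A = 10.05525 × 7.915 × 6.29018 = 500.618 kN.
I_c = πr⁴/4 = π × 1.415⁴/4 = 3.14859 m⁴.
Centre of pressure: y_p = y_c + I_c/(y_c·A) = 7.915 + 3.14859/(7.915 × 6.29018) = 7.915 + 0.0632415 = 7.97824 m along the plane.
The resultant acts 1.415 + 0.0632415 = 1.47824 m (along the plate) below the hinge at the top edge, so the moment about the hinge is M = F × 1.47824 = 500.618 × 1.47824 = 740.034 kN·m.
A normal force at the bottom, 2.83 m from the hinge, must supply this moment: P = 740.034/2.83 = 261.496 kN.

P ≈ 261.5 kN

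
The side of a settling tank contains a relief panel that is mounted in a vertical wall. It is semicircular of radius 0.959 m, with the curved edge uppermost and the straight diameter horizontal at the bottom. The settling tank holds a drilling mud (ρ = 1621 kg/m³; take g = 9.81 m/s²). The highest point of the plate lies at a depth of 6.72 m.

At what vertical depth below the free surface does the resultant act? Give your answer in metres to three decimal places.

h_p = 7.281 m

γ = ρg = 1621 × 9.81 / 1000 = 15.90201 kN/m³.
The centroid lies 4r/(3π) = 0.407012 m above the diameter, so r − 4r/(3π) = 0.959 − 0.407012 = 0.551988 m below the topmost point, so the centroid depth is h_c = 6.72 + 0.551988 = 7.27199 m.
A = πr²/2 = π × 0.959²/2 = 1.44463 m².
Resultant F = γ·h_c·A = 15.90201 × 7.27199 × 1.44463 = 167.056 kN.
I_c = (π/8 − 8/(9π))·r⁴ = 0.109757 × 0.959⁴ = 0.0928339 m⁴.
Centre of pressure: y_p = y_c + I_c/(y_c·A) = 7.27199 + 0.0928339/(7.27199 × 1.44463) = 7.27199 + 0.00883683 = 7.28083 m along the plane.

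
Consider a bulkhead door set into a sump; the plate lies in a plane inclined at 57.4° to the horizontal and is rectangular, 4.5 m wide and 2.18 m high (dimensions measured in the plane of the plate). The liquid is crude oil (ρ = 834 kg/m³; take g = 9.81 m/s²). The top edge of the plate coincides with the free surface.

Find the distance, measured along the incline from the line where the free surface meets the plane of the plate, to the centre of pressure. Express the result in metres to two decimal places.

y_p = 1.45 m

γ = ρg = 834 × 9.81 / 1000 = 8.18154 kN/m³.
Let θ = 57.4° be the plate's angle to the horizontal; measure y along the incline from where the plane meets the free surface. Vertical depth h = y·sinθ with sinθ = 0.842452.
The centroid lies 2.18/2 = 1.09 m below the top edge, so y_c = 1.09 m and h_c = 1.09 × 0.842452 = 0.918273 m.
A = 4.5 × 2.18 = 9.81 m².
Resultant F = γ·h_c·A = 8.18154 × 0.918273 × 9.81 = 73.7014 kN.
I_c = b·h³/12 = 4.5 × 2.18³/12 = 3.88509 m⁴.
Centre of pressure: y_p = y_c + I_c/(y_c·A) = 1.09 + 3.88509/(1.09 × 9.81) = 1.09 + 0.363334 = 1.45333 m along the plane.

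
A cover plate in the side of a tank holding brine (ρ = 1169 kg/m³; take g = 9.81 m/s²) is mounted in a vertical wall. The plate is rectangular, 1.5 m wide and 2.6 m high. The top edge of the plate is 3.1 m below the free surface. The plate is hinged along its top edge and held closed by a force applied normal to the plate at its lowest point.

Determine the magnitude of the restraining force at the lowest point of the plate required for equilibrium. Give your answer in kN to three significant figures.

γ = ρg = 1169 × 9.81 / 1000 = 11.46789 kN/m³.
The centroid lies 2.6/2 = 1.3 m below the top edge, so the centroid depth is h_c = 3.1 + 1.3 = 4.4 m.
A = 1.5 × 2.6 = 3.9 m².
Resultant F = γ·h_c·A = 11.46789 × 4.4 × 3.9 = 196.789 kN.
I_c = b·h³/12 = 1.5 × 2.6³/12 = 2.197 m⁴.
Centre of pressure: y_p = y_c + I_c/(y_c·A) = 4.4 + 2.197/(4.4 × 3.9) = 4.4 + 0.12803 = 4.52803 m along the plane.
The resultant acts 1.3 + 0.12803 = 1.42803 m (along the plate) below the hinge at the top edge, so the moment about the hinge is M = F × 1.42803 = 196.789 × 1.42803 = 281.021 kN·m.
A normal force at the bottom, 2.6 m from the hinge, must supply this moment: P = 281.021/2.6 = 108.085 kN.

P ≈ 108 kN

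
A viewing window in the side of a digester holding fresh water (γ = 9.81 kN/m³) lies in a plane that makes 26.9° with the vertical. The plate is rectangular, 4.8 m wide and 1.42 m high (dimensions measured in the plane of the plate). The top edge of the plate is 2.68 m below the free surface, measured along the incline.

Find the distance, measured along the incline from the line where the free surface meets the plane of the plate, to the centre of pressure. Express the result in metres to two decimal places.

y_p = 3.44 m

γ = 9.81 kN/m³.
The plate makes 26.9° with the vertical, i.e. θ = 90° − 26.9° = 63.1° to the horizontal. Measuring y along the incline from the free-surface line, vertical depth h = y·sinθ with sinθ = 0.891798.
The centroid lies 1.42/2 = 0.71 m below the top edge, so y_c = 2.68 + 0.71 = 3.39 m and h_c = 3.39 × 0.891798 = 3.0232 m.
A = 4.8 × 1.42 = 6.816 m².
Resultant F = γ·h_c·A = 9.81 × 3.0232 × 6.816 = 202.146 kN.
I_c = b·h³/12 = 4.8 × 1.42³/12 = 1.14532 m⁴.
Centre of pressure: y_p = y_c + I_c/(y_c·A) = 3.39 + 1.14532/(3.39 × 6.816) = 3.39 + 0.0495676 = 3.43957 m along the plane.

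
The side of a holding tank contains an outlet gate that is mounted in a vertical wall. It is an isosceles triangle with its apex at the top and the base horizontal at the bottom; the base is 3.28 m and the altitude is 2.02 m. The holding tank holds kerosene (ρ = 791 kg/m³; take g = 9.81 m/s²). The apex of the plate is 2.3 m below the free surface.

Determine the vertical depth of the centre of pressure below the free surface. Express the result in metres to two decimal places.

γ = ρg = 791 × 9.81 / 1000 = 7.75971 kN/m³.
With the apex up, the centroid sits 2h/3 = 2 × 2.02/3 = 1.34667 m below the apex, so the centroid depth is h_c = 2.3 + 1.34667 = 3.64667 m.
A = ½ × 3.28 × 2.02 = 3.3128 m².
Resultant F = γ·h_c·A = 7.75971 × 3.64667 × 3.3128 = 93.7426 kN.
I_c = b·h³/36 = 3.28 × 2.02³/36 = 0.750975 m⁴.
Centre of pressure: y_p = y_c + I_c/(y_c·A) = 3.64667 + 0.750975/(3.64667 × 3.3128) = 3.64667 + 0.0621633 = 3.70883 m along the plane.

h_p = 3.71 m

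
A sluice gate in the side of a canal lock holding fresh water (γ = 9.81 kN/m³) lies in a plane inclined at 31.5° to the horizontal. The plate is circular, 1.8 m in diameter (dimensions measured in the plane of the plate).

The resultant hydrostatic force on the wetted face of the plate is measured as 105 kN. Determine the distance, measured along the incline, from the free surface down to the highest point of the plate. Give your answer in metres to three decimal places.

y_top ≈ 7.150 m

γ = 9.81 kN/m³.
A = π(0.9)² = 2.54469 m².
From F = γ·h_c·A, the centroid depth is h_c = 105/(9.81 × 2.54469) = 4.20616 m.
Let θ = 31.5° be the plate's angle to the horizontal; measure y along the incline from where the plane meets the free surface. Vertical depth h = y·sinθ with sinθ = 0.522499.
Along the incline, y_c = h_c/sinθ = 4.20616/0.522499 = 8.05008 m.
The centroid is at the centre, 0.9 m below the top of the plate, so the highest point sits at y_top = 8.05008 − 0.9 = 7.15008 m along the incline.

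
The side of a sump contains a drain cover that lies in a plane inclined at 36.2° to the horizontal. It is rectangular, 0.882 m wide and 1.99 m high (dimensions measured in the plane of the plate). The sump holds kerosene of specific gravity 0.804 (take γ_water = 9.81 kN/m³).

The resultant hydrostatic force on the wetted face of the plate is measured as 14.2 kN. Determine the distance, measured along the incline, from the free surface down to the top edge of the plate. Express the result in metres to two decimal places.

γ = 0.804 × 9.81 = 7.88724 kN/m³.
A = 0.882 × 1.99 = 1.75518 m².
From F = γ·h_c·A, the centroid depth is h_c = 14.2/(7.88724 × 1.75518) = 1.02575 m.
Let θ = 36.2° be the plate's angle to the horizontal; measure y along the incline from where the plane meets the free surface. Vertical depth h = y·sinθ with sinθ = 0.590606.
Along the incline, y_c = h_c/sinθ = 1.02575/0.590606 = 1.73678 m.
The centroid lies 1.99/2 = 0.995 m below the top edge, so the top edge sits at y_top = 1.73678 − 0.995 = 0.74178 m along the incline.

y_top ≈ 0.74 m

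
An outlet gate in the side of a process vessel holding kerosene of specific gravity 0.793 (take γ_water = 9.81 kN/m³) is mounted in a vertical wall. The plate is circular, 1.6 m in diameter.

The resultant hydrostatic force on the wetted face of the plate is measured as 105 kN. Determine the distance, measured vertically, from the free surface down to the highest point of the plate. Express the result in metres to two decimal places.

γ = 0.793 × 9.81 = 7.77933 kN/m³.
A = π(0.8)² = 2.01062 m².
From F = γ·h_c·A, the centroid depth is h_c = 105/(7.77933 × 2.01062) = 6.71301 m.
The centroid is at the centre, 0.8 m below the top of the plate, so the highest point sits at h_top = 6.71301 − 0.8 = 5.91301 m below the surface.

d_top ≈ 5.91 m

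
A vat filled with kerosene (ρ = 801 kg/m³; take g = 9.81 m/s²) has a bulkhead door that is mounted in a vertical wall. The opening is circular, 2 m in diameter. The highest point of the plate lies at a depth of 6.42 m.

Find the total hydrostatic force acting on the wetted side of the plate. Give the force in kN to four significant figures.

F ≈ 183.2 kN

γ = ρg = 801 × 9.81 / 1000 = 7.85781 kN/m³.
The centroid is at the centre, 1 m below the top of the plate, so the centroid depth is h_c = 6.42 + 1 = 7.42 m.
A = π(1)² = 3.14159 m².
Resultant F = γ·h_c·A = 7.85781 × 7.42 × 3.14159 = 183.17 kN.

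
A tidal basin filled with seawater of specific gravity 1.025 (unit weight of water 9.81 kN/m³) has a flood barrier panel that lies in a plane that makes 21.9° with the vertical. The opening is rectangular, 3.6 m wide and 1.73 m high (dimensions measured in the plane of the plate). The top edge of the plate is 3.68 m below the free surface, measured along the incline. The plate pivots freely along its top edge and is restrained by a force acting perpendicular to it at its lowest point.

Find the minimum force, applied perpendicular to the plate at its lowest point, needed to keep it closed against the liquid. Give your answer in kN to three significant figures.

P ≈ 140 kN

γ = 1.025 × 9.81 = 10.05525 kN/m³.
The plate makes 21.9° with the vertical, i.e. θ = 90° − 21.9° = 68.1° to the horizontal. Measuring y along the incline from the free-surface line, vertical depth h = y·sinθ with sinθ = 0.927836.
The centroid lies 1.73/2 = 0.865 m below the top edge, so y_c = 3.68 + 0.865 = 4.545 m and h_c = 4.545 × 0.927836 = 4.21701 m.
A = 3.6 × 1.73 = 6.228 m².
Resultant F = γ·h_c·A = 10.05525 × 4.21701 × 6.228 = 264.086 kN.
I_c = b·h³/12 = 3.6 × 1.73³/12 = 1.55332 m⁴.
Centre of pressure: y_p = y_c + I_c/(y_c·A) = 4.545 + 1.55332/(4.545 × 6.228) = 4.545 + 0.0548755 = 4.59988 m along the plane.
The resultant acts 0.865 + 0.0548755 = 0.919875 m (along the plate) below the hinge at the top edge, so the moment about the hinge is M = F × 0.919875 = 264.086 × 0.919875 = 242.926 kN·m.
A normal force at the bottom, 1.73 m from the hinge, must supply this moment: P = 242.926/1.73 = 140.42 kN.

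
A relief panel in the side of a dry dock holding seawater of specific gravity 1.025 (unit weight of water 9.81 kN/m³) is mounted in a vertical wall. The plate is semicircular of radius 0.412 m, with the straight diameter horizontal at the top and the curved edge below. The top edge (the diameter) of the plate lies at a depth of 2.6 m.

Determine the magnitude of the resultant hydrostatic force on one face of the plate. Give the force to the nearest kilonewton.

γ = 1.025 × 9.81 = 10.05525 kN/m³.
The centroid of a semicircle lies 4r/(3π) = 0.174858 m from the diameter, here below the top edge, so the centroid depth is h_c = 2.6 + 0.174858 = 2.77486 m.
A = πr²/2 = π × 0.412²/2 = 0.266633 m².
Resultant F = γ·h_c·A = 10.05525 × 2.77486 × 0.266633 = 7.43957 kN.

F ≈ 7 kN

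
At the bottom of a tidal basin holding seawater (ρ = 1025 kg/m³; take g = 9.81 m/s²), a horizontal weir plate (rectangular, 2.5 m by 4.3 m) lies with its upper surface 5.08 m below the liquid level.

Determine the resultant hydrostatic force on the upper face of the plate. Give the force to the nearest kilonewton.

F ≈ 549 kN

γ = ρg = 1025 × 9.81 / 1000 = 10.05525 kN/m³.
The plate is horizontal, so pressure is uniform at p = γ·h = 10.05525 × 5.08 = 51.0807 kN/m².
A = 2.5 × 4.3 = 10.75 m².
F = p·A = 51.0807 × 10.75 = 549.118 kN.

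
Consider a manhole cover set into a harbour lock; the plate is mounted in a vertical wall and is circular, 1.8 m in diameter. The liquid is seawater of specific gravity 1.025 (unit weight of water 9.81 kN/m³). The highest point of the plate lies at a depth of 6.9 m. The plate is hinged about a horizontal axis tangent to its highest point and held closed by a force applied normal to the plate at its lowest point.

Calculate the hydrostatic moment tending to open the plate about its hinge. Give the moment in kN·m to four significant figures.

M ≈ 184.8 kN·m

γ = 1.025 × 9.81 = 10.05525 kN/m³.
The centroid is at the centre, 0.9 m below the top of the plate, so the centroid depth is h_c = 6.9 + 0.9 = 7.8 m.
A = π(0.9)² = 2.54469 m².
Resultant F = γ·h_c·A = 10.05525 × 7.8 × 2.54469 = 199.582 kN.
I_c = πr⁴/4 = π × 0.9⁴/4 = 0.5153 m⁴.
Centre of pressure: y_p = y_c + I_c/(y_c·A) = 7.8 + 0.5153/(7.8 × 2.54469) = 7.8 + 0.0259616 = 7.82596 m along the plane.
The resultant acts 0.9 + 0.0259616 = 0.925962 m (along the plate) below the hinge at the top edge, so the moment about the hinge is M = F × 0.925962 = 199.582 × 0.925962 = 184.805 kN·m.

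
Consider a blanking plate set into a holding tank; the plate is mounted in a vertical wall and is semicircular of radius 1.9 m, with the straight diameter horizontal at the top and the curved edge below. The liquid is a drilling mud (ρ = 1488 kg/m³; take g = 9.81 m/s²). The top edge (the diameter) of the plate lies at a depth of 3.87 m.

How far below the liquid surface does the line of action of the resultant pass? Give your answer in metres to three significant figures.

h_p = 4.73 m

γ = ρg = 1488 × 9.81 / 1000 = 14.59728 kN/m³.
The centroid of a semicircle lies 4r/(3π) = 0.806385 m from the diameter, here below the top edge, so the centroid depth is h_c = 3.87 + 0.806385 = 4.67638 m.
A = πr²/2 = π × 1.9²/2 = 5.67057 m².
Resultant F = γ·h_c·A = 14.59728 × 4.67638 × 5.67057 = 387.087 kN.
I_c = (π/8 − 8/(9π))·r⁴ = 0.109757 × 1.9⁴ = 1.43036 m⁴.
Centre of pressure: y_p = y_c + I_c/(y_c·A) = 4.67638 + 1.43036/(4.67638 × 5.67057) = 4.67638 + 0.0539397 = 4.73032 m along the plane.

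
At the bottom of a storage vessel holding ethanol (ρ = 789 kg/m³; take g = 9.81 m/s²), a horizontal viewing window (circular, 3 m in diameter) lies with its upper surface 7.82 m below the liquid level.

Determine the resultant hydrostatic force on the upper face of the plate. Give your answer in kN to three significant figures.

γ = ρg = 789 × 9.81 / 1000 = 7.74009 kN/m³.
The plate is horizontal, so pressure is uniform at p = γ·h = 7.74009 × 7.82 = 60.5275 kN/m².
A = π(1.5)² = 7.06858 m².
F = p·A = 60.5275 × 7.06858 = 427.843 kN.

F ≈ 428 kN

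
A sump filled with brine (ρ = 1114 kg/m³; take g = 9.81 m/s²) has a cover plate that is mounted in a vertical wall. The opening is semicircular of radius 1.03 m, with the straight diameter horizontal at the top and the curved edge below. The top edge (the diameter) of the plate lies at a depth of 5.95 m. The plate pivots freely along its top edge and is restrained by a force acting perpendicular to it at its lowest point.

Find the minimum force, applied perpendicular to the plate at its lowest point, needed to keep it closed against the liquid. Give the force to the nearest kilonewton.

γ = ρg = 1114 × 9.81 / 1000 = 10.92834 kN/m³.
The centroid of a semicircle lies 4r/(3π) = 0.437146 m from the diameter, here below the top edge, so the centroid depth is h_c = 5.95 + 0.437146 = 6.38715 m.
A = πr²/2 = π × 1.03²/2 = 1.66646 m².
Resultant F = γ·h_c·A = 10.92834 × 6.38715 × 1.66646 = 116.32 kN.
I_c = (π/8 − 8/(9π))·r⁴ = 0.109757 × 1.03⁴ = 0.123532 m⁴.
Centre of pressure: y_p = y_c + I_c/(y_c·A) = 6.38715 + 0.123532/(6.38715 × 1.66646) = 6.38715 + 0.0116059 = 6.39876 m along the plane.
The resultant acts 0.437146 + 0.0116059 = 0.448752 m (along the plate) below the hinge at the top edge, so the moment about the hinge is M = F × 0.448752 = 116.32 × 0.448752 = 52.1988 kN·m.
A normal force at the bottom, 1.03 m from the hinge, must supply this moment: P = 52.1988/1.03 = 50.6784 kN.

P ≈ 51 kN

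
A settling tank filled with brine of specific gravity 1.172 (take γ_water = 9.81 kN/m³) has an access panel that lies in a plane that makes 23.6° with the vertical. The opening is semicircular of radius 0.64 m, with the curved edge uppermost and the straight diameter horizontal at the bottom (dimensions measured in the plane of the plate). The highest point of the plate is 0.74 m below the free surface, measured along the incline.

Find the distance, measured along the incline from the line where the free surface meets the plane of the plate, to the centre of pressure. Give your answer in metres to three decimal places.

γ = 1.172 × 9.81 = 11.49732 kN/m³.
The plate makes 23.6° with the vertical, i.e. θ = 90° − 23.6° = 66.4° to the horizontal. Measuring y along the incline from the free-surface line, vertical depth h = y·sinθ with sinθ = 0.916363.
The centroid lies 4r/(3π) = 0.271624 m above the diameter, so r − 4r/(3π) = 0.64 − 0.271624 = 0.368376 m below the topmost point, so y_c = 0.74 + 0.368376 = 1.10838 m and h_c = 1.10838 × 0.916363 = 1.01568 m.
A = πr²/2 = π × 0.64²/2 = 0.643398 m².
Resultant F = γ·h_c·A = 11.49732 × 1.01568 × 0.643398 = 7.51334 kN.
I_c = (π/8 − 8/(9π))·r⁴ = 0.109757 × 0.64⁴ = 0.0184142 m⁴.
Centre of pressure: y_p = y_c + I_c/(y_c·A) = 1.10838 + 0.0184142/(1.10838 × 0.643398) = 1.10838 + 0.0258217 = 1.1342 m along the plane.

y_p = 1.134 m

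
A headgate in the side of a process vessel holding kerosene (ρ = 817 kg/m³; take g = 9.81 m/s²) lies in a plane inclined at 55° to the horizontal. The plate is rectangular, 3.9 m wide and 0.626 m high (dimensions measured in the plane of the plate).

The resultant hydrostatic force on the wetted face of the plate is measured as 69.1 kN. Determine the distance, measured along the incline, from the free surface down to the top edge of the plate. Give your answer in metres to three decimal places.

γ = ρg = 817 × 9.81 / 1000 = 8.01477 kN/m³.
A = 3.9 × 0.626 = 2.4414 m².
From F = γ·h_c·A, the centroid depth is h_c = 69.1/(8.01477 × 2.4414) = 3.53141 m.
Let θ = 55° be the plate's angle to the horizontal; measure y along the incline from where the plane meets the free surface. Vertical depth h = y·sinθ with sinθ = 0.819152.
Along the incline, y_c = h_c/sinθ = 3.53141/0.819152 = 4.31106 m.
The centroid lies 0.626/2 = 0.313 m below the top edge, so the top edge sits at y_top = 4.31106 − 0.313 = 3.99806 m along the incline.

y_top ≈ 3.998 m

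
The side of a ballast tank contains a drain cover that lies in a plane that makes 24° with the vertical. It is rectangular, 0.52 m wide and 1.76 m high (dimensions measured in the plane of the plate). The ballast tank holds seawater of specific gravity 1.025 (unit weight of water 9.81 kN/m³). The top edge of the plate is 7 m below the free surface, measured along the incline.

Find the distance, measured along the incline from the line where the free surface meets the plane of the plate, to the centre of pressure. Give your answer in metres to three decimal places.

γ = 1.025 × 9.81 = 10.05525 kN/m³.
The plate makes 24° with the vertical, i.e. θ = 90° − 24° = 66° to the horizontal. Measuring y along the incline from the free-surface line, vertical depth h = y·sinθ with sinθ = 0.913545.
The centroid lies 1.76/2 = 0.88 m below the top edge, so y_c = 7 + 0.88 = 7.88 m and h_c = 7.88 × 0.913545 = 7.19873 m.
A = 0.52 × 1.76 = 0.9152 m².
Resultant F = γ·h_c·A = 10.05525 × 7.19873 × 0.9152 = 66.2468 kN.
I_c = b·h³/12 = 0.52 × 1.76³/12 = 0.236244 m⁴.
Centre of pressure: y_p = y_c + I_c/(y_c·A) = 7.88 + 0.236244/(7.88 × 0.9152) = 7.88 + 0.0327581 = 7.91276 m along the plane.

y_p = 7.913 m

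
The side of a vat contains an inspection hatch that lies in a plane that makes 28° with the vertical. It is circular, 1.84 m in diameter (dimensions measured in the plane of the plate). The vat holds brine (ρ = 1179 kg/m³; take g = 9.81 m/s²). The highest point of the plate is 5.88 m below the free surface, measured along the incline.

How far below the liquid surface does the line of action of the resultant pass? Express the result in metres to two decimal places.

h_p = 6.03 m

γ = ρg = 1179 × 9.81 / 1000 = 11.56599 kN/m³.
The plate makes 28° with the vertical, i.e. θ = 90° − 28° = 62° to the horizontal. Measuring y along the incline from the free-surface line, vertical depth h = y·sinθ with sinθ = 0.882948.
The centroid is at the centre, 0.92 m below the top of the plate, so y_c = 5.88 + 0.92 = 6.8 m and h_c = 6.8 × 0.882948 = 6.00405 m.
A = π(0.92)² = 2.65904 m².
Resultant F = γ·h_c·A = 11.56599 × 6.00405 × 2.65904 = 184.651 kN.
I_c = πr⁴/4 = π × 0.92⁴/4 = 0.562654 m⁴.
Centre of pressure: y_p = y_c + I_c/(y_c·A) = 6.8 + 0.562654/(6.8 × 2.65904) = 6.8 + 0.0311177 = 6.83112 m along the plane.
Vertically, h_p = y_p·sinθ = 6.83112 × 0.882948 = 6.03152 m.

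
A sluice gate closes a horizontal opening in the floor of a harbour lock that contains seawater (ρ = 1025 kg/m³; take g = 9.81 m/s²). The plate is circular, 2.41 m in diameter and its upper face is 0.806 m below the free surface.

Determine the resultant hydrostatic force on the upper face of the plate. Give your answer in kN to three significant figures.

F ≈ 37.0 kN

γ = ρg = 1025 × 9.81 / 1000 = 10.05525 kN/m³.
The plate is horizontal, so pressure is uniform at p = γ·h = 10.05525 × 0.806 = 8.10453 kN/m².
A = π(1.205)² = 4.56167 m².
F = p·A = 8.10453 × 4.56167 = 36.9702 kN.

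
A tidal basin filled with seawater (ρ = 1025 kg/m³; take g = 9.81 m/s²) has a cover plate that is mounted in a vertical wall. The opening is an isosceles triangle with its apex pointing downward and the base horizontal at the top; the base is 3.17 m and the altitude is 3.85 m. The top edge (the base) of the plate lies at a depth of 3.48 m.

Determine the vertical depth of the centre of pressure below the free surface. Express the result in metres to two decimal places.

h_p = 4.94 m

γ = ρg = 1025 × 9.81 / 1000 = 10.05525 kN/m³.
With the apex down, the centroid sits h/3 = 3.85/3 = 1.28333 m below the base (the top edge), so the centroid depth is h_c = 3.48 + 1.28333 = 4.76333 m.
A = ½ × 3.17 × 3.85 = 6.10225 m².
Resultant F = γ·h_c·A = 10.05525 × 4.76333 × 6.10225 = 292.276 kN.
I_c = b·h³/36 = 3.17 × 3.85³/36 = 5.02503 m⁴.
Centre of pressure: y_p = y_c + I_c/(y_c·A) = 4.76333 + 5.02503/(4.76333 × 6.10225) = 4.76333 + 0.172877 = 4.93621 m along the plane.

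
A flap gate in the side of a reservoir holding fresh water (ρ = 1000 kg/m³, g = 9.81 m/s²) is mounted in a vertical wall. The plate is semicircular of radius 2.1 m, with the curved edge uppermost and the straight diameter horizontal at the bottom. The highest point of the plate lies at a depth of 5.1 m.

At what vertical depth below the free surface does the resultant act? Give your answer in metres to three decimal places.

h_p = 6.358 m

γ = ρg = 1000 × 9.81 = 9810 N/m³ = 9.81 kN/m³.
The centroid lies 4r/(3π) = 0.891268 m above the diameter, so r − 4r/(3π) = 2.1 − 0.891268 = 1.20873 m below the topmost point, so the centroid depth is h_c = 5.1 + 1.20873 = 6.30873 m.
A = πr²/2 = π × 2.1²/2 = 6.92721 m².
Resultant F = γ·h_c·A = 9.81 × 6.30873 × 6.92721 = 428.716 kN.
I_c = (π/8 − 8/(9π))·r⁴ = 0.109757 × 2.1⁴ = 2.13457 m⁴.
Centre of pressure: y_p = y_c + I_c/(y_c·A) = 6.30873 + 2.13457/(6.30873 × 6.92721) = 6.30873 + 0.0488439 = 6.35757 m along the plane.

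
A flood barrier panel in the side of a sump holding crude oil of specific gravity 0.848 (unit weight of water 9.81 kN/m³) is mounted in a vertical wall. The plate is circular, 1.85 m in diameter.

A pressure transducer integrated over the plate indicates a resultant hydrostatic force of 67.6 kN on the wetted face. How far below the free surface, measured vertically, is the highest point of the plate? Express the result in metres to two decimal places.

γ = 0.848 × 9.81 = 8.31888 kN/m³.
A = π(0.925)² = 2.68803 m².
From F = γ·h_c·A, the centroid depth is h_c = 67.6/(8.31888 × 2.68803) = 3.02307 m.
The centroid is at the centre, 0.925 m below the top of the plate, so the highest point sits at h_top = 3.02307 − 0.925 = 2.09807 m below the surface.

d_top ≈ 2.10 m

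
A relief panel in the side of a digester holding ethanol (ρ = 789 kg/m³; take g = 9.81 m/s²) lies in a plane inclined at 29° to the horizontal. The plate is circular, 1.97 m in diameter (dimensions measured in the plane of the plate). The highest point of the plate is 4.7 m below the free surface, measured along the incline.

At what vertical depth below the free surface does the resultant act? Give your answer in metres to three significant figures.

γ = ρg = 789 × 9.81 / 1000 = 7.74009 kN/m³.
Let θ = 29° be the plate's angle to the horizontal; measure y along the incline from where the plane meets the free surface. Vertical depth h = y·sinθ with sinθ = 0.484810.
The centroid is at the centre, 0.985 m below the top of the plate, so y_c = 4.7 + 0.985 = 5.685 m and h_c = 5.685 × 0.484810 = 2.75614 m.
A = π(0.985)² = 3.04805 m².
Resultant F = γ·h_c·A = 7.74009 × 2.75614 × 3.04805 = 65.0234 kN.
I_c = πr⁴/4 = π × 0.985⁴/4 = 0.739324 m⁴.
Centre of pressure: y_p = y_c + I_c/(y_c·A) = 5.685 + 0.739324/(5.685 × 3.04805) = 5.685 + 0.042666 = 5.72767 m along the plane.
Vertically, h_p = y_p·sinθ = 5.72767 × 0.484810 = 2.77683 m.

h_p = 2.78 m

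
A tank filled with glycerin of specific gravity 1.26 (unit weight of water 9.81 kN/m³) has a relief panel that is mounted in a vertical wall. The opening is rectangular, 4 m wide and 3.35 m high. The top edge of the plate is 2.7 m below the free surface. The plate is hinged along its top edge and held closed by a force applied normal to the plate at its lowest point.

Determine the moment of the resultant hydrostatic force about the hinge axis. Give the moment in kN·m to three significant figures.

M ≈ 1370 kN·m

γ = 1.26 × 9.81 = 12.3606 kN/m³.
The centroid lies 3.35/2 = 1.675 m below the top edge, so the centroid depth is h_c = 2.7 + 1.675 = 4.375 m.
A = 4 × 3.35 = 13.4 m².
Resultant F = γ·h_c·A = 12.3606 × 4.375 × 13.4 = 724.64 kN.
I_c = b·h³/12 = 4 × 3.35³/12 = 12.5318 m⁴.
Centre of pressure: y_p = y_c + I_c/(y_c·A) = 4.375 + 12.5318/(4.375 × 13.4) = 4.375 + 0.213762 = 4.58876 m along the plane.
The resultant acts 1.675 + 0.213762 = 1.88876 m (along the plate) below the hinge at the top edge, so the moment about the hinge is M = F × 1.88876 = 724.64 × 1.88876 = 1368.67 kN·m.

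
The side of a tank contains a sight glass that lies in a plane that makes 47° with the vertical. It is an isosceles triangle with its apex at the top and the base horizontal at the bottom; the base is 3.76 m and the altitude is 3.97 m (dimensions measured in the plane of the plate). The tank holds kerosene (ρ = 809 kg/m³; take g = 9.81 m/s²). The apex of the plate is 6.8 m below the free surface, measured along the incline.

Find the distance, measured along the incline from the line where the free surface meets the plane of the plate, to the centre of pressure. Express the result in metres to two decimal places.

γ = ρg = 809 × 9.81 / 1000 = 7.93629 kN/m³.
The plate makes 47° with the vertical, i.e. θ = 90° − 47° = 43° to the horizontal. Measuring y along the incline from the free-surface line, vertical depth h = y·sinθ with sinθ = 0.681998.
With the apex up, the centroid sits 2h/3 = 2 × 3.97/3 = 2.64667 m below the apex, so y_c = 6.8 + 2.64667 = 9.44667 m and h_c = 9.44667 × 0.681998 = 6.44261 m.
A = ½ × 3.76 × 3.97 = 7.4636 m².
Resultant F = γ·h_c·A = 7.93629 × 6.44261 × 7.4636 = 381.617 kN.
I_c = b·h³/36 = 3.76 × 3.97³/36 = 6.53517 m⁴.
Centre of pressure: y_p = y_c + I_c/(y_c·A) = 9.44667 + 6.53517/(9.44667 × 7.4636) = 9.44667 + 0.0926893 = 9.53936 m along the plane.

y_p = 9.54 m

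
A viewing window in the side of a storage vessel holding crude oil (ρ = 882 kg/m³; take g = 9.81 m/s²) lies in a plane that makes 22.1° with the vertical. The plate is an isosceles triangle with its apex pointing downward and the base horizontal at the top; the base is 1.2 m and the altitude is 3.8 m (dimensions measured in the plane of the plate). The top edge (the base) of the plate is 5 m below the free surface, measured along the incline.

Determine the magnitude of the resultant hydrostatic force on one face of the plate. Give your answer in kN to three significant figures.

γ = ρg = 882 × 9.81 / 1000 = 8.65242 kN/m³.
The plate makes 22.1° with the vertical, i.e. θ = 90° − 22.1° = 67.9° to the horizontal. Measuring y along the incline from the free-surface line, vertical depth h = y·sinθ with sinθ = 0.926529.
With the apex down, the centroid sits h/3 = 3.8/3 = 1.26667 m below the base (the top edge), so y_c = 5 + 1.26667 = 6.26667 m and h_c = 6.26667 × 0.926529 = 5.80625 m.
A = ½ × 1.2 × 3.8 = 2.28 m².
Resultant F = γ·h_c·A = 8.65242 × 5.80625 × 2.28 = 114.543 kN.

F ≈ 115 kN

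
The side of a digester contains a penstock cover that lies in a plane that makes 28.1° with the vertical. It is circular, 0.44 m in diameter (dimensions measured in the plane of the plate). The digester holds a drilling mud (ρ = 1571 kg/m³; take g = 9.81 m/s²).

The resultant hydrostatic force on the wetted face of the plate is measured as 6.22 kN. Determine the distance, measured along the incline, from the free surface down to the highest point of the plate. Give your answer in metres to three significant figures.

y_top ≈ 2.79 m

γ = ρg = 1571 × 9.81 / 1000 = 15.41151 kN/m³.
A = π(0.22)² = 0.152053 m².
From F = γ·h_c·A, the centroid depth is h_c = 6.22/(15.41151 × 0.152053) = 2.6543 m.
The plate makes 28.1° with the vertical, i.e. θ = 90° − 28.1° = 61.9° to the horizontal. Measuring y along the incline from the free-surface line, vertical depth h = y·sinθ with sinθ = 0.882127.
Along the incline, y_c = h_c/sinθ = 2.6543/0.882127 = 3.00898 m.
The centroid is at the centre, 0.22 m below the top of the plate, so the highest point sits at y_top = 3.00898 − 0.22 = 2.78898 m along the incline.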